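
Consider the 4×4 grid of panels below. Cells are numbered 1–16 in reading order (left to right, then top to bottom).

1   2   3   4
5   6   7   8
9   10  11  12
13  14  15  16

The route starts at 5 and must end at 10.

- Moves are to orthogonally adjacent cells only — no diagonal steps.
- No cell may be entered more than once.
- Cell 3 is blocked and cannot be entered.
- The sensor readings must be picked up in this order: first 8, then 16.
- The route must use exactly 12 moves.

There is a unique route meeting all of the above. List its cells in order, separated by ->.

The waypoints must appear in the order 8, 16, with no cell reused.
Route from 5: up to 1, right to 2, down to 6, 2× right (reaching 8), 2× down (reaching 16), 3× left (reaching 13), up to 9, right to 10 — 12 moves in all.
Check: order respected (8 at step 5, 16 at step 7); 12 moves as required.

5 -> 1 -> 2 -> 6 -> 7 -> 8 -> 12 -> 16 -> 15 -> 14 -> 13 -> 9 -> 10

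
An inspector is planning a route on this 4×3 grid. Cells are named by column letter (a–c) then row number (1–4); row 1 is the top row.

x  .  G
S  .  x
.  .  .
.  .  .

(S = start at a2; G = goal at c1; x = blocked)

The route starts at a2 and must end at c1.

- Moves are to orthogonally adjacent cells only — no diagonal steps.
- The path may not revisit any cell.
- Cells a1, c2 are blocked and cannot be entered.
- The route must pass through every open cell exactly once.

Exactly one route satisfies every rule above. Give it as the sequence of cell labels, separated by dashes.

a2 - a3 - a4 - b4 - c4 - c3 - b3 - b2 - b1 - c1

Need to visit all 10 open cells exactly once, starting at a2 and ending at c1.
Cell c4 has only two open neighbours (c3 and b4), so the path must pass straight through it: one of those is the cell it's entered from and the other is where it exits.
Route from a2: 2× down (reaching a4), 2× right (reaching c4), up to c3, left to b3, 2× up (reaching b1), right to c1 — 9 moves in all.
Check: all 10 open cells covered.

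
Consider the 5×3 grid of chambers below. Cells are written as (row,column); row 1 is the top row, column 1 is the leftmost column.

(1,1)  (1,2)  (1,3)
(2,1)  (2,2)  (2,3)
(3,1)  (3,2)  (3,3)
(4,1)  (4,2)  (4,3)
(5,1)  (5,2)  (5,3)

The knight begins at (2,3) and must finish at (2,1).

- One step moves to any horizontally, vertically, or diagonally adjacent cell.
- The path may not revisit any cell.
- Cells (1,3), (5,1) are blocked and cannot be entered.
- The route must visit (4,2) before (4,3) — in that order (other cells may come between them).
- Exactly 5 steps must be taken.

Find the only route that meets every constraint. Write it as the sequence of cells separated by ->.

(2,3) -> (3,3) -> (4,2) -> (4,3) -> (3,2) -> (2,1)

The waypoints must appear in the order (4,2), (4,3), with no cell reused.
Route from (2,3): down 1 to (3,3), down-left 1 to (4,2), right 1 to (4,3), up-left 2 to (2,1) — 5 moves in all.
Check: order respected ((4,2) at step 2, (4,3) at step 3); 5 moves as required.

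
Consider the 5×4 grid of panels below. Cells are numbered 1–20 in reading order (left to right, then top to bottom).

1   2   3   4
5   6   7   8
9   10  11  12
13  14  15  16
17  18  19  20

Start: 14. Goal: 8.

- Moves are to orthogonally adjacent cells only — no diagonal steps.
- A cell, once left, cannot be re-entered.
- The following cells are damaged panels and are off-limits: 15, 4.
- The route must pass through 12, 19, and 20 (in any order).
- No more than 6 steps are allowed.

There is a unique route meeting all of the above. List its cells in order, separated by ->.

14 -> 18 -> 19 -> 20 -> 16 -> 12 -> 8

The 6-move cap with required stops at 12, 19, 20 leaves no slack for detours.
Route from 14: down to 18, 2× right (reaching 20), 3× up (reaching 8) — 6 moves in all.
Check: all required cells visited; 6 ≤ 6 moves.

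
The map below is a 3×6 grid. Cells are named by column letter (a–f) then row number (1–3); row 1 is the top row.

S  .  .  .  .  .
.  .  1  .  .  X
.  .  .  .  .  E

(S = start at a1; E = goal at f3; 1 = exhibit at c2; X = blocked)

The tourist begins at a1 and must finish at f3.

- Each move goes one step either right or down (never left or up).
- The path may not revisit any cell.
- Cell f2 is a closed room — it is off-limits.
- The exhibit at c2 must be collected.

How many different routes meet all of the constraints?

A right/down-only route from a1 to f3 makes exactly 2 down-moves and 5 right-moves in some order.
With no other constraints that would be C(7,2) = 21 routes.
Split at c2 and multiply the segment counts (each segment already excludes blocked cells): a1→c2: 3; c2→f3: 3; product = 9.
That gives 9 routes.

9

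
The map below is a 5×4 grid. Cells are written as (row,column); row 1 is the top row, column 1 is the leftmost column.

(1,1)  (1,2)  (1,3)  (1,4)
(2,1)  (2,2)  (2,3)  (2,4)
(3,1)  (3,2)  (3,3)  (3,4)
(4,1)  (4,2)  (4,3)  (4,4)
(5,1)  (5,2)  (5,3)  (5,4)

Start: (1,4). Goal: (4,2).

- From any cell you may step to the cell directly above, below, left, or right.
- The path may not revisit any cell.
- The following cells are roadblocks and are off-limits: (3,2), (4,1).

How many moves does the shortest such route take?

The Manhattan distance from (1,4) to (4,2) is |1−4| + |4−2| = 5, so at least 5 moves are needed.
A route of 5 moves achieves this: (1,4) → (2,4) → (3,4) → (4,4) → (4,3) → (4,2).
Since 5 matches the lower bound, it is optimal.

5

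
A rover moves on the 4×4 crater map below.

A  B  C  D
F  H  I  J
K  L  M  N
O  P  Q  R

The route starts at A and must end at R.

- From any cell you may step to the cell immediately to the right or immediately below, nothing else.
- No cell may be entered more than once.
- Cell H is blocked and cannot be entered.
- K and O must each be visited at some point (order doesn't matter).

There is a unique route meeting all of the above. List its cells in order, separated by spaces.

A F K O P Q R

Moves only go right or down, so the column and row indices never decrease.
Route from A: down 3 to O, right 3 to R — 6 moves in all.
Check: all required cells visited.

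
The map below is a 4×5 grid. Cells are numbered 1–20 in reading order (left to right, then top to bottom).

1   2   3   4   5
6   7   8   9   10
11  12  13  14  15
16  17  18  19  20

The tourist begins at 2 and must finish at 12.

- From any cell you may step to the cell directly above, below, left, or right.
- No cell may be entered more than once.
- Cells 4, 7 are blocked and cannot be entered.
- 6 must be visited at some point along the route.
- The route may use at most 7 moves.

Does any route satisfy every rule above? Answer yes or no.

yes

One route that works: 2 → 1 → 6 → 11 → 12.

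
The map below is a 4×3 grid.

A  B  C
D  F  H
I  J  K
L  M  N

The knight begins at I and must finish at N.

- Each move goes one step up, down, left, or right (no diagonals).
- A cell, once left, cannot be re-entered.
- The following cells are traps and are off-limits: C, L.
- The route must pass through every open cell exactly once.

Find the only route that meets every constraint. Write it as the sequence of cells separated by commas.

I, D, A, B, F, H, K, J, M, N

Need to visit all 10 open cells exactly once, starting at I and ending at N.
Cell B has only two open neighbours (F and A), so the path must pass straight through it: one of those is the cell it's entered from and the other is where it exits.
Route from I: 2× up (reaching A), right to B, down to F, right to H, down to K, left to J, down to M, right to N — 9 moves in all.
Check: all 10 open cells covered.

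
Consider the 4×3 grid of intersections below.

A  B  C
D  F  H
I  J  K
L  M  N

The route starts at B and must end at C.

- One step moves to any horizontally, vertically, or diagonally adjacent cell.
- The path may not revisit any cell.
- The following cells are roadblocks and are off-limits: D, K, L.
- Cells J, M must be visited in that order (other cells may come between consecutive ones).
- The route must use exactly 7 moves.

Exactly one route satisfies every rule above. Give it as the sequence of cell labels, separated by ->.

The waypoints must appear in the order J, M, with no cell reused.
Route from B: down-right to H, down-left to J, down-right to N, left to M, up-left to I, 2× up-right (reaching C) — 7 moves in all.
Check: order respected (J at step 2, M at step 4); 7 moves as required.

B -> H -> J -> N -> M -> I -> F -> C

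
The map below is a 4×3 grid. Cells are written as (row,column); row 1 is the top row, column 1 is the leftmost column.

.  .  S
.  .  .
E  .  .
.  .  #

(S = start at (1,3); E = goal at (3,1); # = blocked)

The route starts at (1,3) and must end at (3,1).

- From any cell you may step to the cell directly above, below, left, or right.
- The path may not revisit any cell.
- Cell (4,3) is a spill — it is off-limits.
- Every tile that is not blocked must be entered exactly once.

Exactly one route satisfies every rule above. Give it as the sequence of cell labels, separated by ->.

(1,3) -> (1,2) -> (1,1) -> (2,1) -> (2,2) -> (2,3) -> (3,3) -> (3,2) -> (4,2) -> (4,1) -> (3,1)

Need to visit all 11 open cells exactly once, starting at (1,3) and ending at (3,1).
Cell (1,1) has only two open neighbours ((2,1) and (1,2)), so the path must pass straight through it: one of those is the cell it's entered from and the other is where it exits.
Route from (1,3): left 2 to (1,1), down 1 to (2,1), right 2 to (2,3), down 1 to (3,3), left 1 to (3,2), down 1 to (4,2), left 1 to (4,1), up 1 to (3,1) — 10 moves in all.
Check: all 11 open cells covered.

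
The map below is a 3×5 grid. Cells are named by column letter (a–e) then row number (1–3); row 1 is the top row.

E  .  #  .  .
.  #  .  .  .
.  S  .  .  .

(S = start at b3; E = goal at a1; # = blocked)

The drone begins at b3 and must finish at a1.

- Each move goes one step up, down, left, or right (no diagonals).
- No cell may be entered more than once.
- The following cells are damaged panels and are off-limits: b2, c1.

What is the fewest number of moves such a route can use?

The Manhattan distance from b3 to a1 is |3−1| + |2−1| = 3, so at least 3 moves are needed.
A route of 3 moves achieves this: b3 → a3 → a2 → a1.
Since 3 matches the lower bound, it is optimal.

3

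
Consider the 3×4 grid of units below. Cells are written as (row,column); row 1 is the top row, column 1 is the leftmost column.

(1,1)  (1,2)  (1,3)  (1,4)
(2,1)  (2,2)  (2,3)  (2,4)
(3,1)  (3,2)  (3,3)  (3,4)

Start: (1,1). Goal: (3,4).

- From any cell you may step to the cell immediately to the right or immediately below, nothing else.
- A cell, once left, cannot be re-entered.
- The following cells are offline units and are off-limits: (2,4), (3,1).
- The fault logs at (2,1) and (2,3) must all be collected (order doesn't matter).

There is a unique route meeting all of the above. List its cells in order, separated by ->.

(1,1) -> (2,1) -> (2,2) -> (2,3) -> (3,3) -> (3,4)

Moves only go right or down, so the column and row indices never decrease.
Route from (1,1): down 1 to (2,1), right 2 to (2,3), down 1 to (3,3), right 1 to (3,4) — 5 moves in all.
Check: all required cells visited.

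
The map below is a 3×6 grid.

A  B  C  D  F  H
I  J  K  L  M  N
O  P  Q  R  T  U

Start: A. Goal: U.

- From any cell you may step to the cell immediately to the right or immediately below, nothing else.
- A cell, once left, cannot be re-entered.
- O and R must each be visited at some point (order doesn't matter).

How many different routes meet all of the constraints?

A right/down-only route from A to U makes exactly 2 down-moves and 5 right-moves in some order.
With no other constraints that would be C(7,2) = 21 routes.
A monotone route can only reach the required cells in the order O, R, so split there and multiply the segment counts: A→O: 1; O→R: 1; R→U: 1; product = 1.
That gives 1 route.

1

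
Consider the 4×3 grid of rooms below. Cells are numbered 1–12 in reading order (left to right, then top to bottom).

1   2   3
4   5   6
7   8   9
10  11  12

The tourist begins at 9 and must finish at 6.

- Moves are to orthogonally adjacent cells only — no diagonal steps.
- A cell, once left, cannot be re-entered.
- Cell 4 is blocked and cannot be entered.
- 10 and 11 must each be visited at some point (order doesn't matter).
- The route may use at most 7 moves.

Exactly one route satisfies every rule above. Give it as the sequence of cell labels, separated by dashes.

9 - 12 - 11 - 10 - 7 - 8 - 5 - 6

The budget equals the shortest possible length, so every move has to be on a shortest route through the required cells.
Route from 9: down 1 to 12, left 2 to 10, up 1 to 7, right 1 to 8, up 1 to 5, right 1 to 6 — 7 moves in all.
Check: all required cells visited; 7 ≤ 7 moves.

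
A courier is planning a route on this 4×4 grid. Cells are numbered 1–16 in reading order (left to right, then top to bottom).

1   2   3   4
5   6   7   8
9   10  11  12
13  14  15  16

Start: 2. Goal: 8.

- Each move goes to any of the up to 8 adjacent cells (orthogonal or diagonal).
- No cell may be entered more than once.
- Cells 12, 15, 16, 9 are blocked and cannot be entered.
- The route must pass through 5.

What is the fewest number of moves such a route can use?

4

Any route passes through 5 somewhere between 2 and 8. Summing Chebyshev distances along the two legs (2 → 5 → 8) gives a lower bound of 1 + 3 = 4 moves.
A route of 4 moves achieves this: 2 → 5 → 6 → 3 → 8.
Since 4 matches the lower bound, it is optimal.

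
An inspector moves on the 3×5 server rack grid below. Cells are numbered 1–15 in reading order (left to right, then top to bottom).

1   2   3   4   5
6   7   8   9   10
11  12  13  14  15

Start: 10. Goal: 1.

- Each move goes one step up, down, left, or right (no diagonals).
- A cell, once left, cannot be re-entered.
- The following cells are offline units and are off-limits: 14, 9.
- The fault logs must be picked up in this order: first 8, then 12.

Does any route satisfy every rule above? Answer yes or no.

One route that works: 10 → 5 → 4 → 3 → 8 → 13 → 12 → 7 → 2 → 1.

yes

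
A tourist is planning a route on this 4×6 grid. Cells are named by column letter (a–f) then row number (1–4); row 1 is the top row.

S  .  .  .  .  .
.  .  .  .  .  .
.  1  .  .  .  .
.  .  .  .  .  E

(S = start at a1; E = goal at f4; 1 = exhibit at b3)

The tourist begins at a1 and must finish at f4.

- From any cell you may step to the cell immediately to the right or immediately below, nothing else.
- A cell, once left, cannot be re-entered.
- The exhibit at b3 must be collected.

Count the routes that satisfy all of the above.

A right/down-only route from a1 to f4 makes exactly 3 down-moves and 5 right-moves in some order.
With no other constraints that would be C(8,3) = 56 routes.
Split at b3 and multiply the segment counts: a1→b3: 3; b3→f4: 5; product = 15.
That gives 15 routes.

15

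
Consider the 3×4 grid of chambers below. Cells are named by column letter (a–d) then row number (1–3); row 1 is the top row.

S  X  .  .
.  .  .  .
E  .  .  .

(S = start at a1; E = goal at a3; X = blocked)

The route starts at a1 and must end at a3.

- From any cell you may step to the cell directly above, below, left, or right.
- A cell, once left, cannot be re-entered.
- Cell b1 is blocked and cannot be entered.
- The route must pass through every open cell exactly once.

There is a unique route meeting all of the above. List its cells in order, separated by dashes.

Need to visit all 11 open cells exactly once, starting at a1 and ending at a3.
Cell d3 has only two open neighbours (d2 and c3), so the path must pass straight through it: one of those is the cell it's entered from and the other is where it exits.
Route from a1: down to a2, 2× right (reaching c2), up to c1, right to d1, 2× down (reaching d3), 3× left (reaching a3) — 10 moves in all.
Check: all 11 open cells covered.

a1 - a2 - b2 - c2 - c1 - d1 - d2 - d3 - c3 - b3 - a3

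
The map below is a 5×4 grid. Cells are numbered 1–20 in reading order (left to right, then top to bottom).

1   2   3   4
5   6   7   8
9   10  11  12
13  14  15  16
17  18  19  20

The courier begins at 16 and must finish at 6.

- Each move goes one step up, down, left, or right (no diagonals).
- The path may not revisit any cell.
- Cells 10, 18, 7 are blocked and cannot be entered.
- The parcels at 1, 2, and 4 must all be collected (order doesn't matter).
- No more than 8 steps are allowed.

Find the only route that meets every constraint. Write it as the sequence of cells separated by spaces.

The 8-move cap with required stops at 1, 2, 4 leaves no slack for detours.
Route from 16: 3× up (reaching 4), 3× left (reaching 1), down to 5, right to 6 — 8 moves in all.
Check: all required cells visited; 8 ≤ 8 moves.

16 12 8 4 3 2 1 5 6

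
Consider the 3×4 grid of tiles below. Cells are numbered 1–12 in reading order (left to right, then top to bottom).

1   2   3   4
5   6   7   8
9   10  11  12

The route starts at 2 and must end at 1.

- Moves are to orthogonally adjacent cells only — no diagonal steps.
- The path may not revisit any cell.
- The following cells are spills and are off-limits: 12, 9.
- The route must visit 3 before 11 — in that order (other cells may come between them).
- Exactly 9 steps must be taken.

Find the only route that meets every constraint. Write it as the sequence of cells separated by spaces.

2 3 4 8 7 11 10 6 5 1

The waypoints must appear in the order 3, 11, with no cell reused.
Route from 2: right 2 to 4, down 1 to 8, left 1 to 7, down 1 to 11, left 1 to 10, up 1 to 6, left 1 to 5, up 1 to 1 — 9 moves in all.
Check: order respected (3 at step 1, 11 at step 5); 9 moves as required.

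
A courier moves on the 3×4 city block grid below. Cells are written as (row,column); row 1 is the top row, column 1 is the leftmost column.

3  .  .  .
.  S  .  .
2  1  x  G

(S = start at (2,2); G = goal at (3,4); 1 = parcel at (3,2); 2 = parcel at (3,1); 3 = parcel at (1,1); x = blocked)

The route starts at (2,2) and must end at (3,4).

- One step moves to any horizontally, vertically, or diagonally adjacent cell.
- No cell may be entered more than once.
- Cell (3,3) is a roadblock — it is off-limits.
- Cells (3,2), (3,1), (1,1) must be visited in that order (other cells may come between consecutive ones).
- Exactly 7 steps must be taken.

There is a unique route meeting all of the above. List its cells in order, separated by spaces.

(2,2) (3,2) (3,1) (2,1) (1,1) (1,2) (2,3) (3,4)

The waypoints must appear in the order (3,2), (3,1), (1,1), with no cell reused.
Route from (2,2): down to (3,2), left to (3,1), 2× up (reaching (1,1)), right to (1,2), 2× down-right (reaching (3,4)) — 7 moves in all.
Check: order respected (1 at step 1, 2 at step 2, 3 at step 4); 7 moves as required.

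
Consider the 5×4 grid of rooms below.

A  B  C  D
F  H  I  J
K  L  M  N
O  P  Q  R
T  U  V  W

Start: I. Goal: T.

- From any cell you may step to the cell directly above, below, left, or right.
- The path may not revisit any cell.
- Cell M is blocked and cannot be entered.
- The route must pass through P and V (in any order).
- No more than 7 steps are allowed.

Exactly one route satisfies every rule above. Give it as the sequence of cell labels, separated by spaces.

The 7-move cap with required stops at P, V leaves no slack for detours.
Route from I: left to H, 2× down (reaching P), right to Q, down to V, 2× left (reaching T) — 7 moves in all.
Check: all required cells visited; 7 ≤ 7 moves.

I H L P Q V U T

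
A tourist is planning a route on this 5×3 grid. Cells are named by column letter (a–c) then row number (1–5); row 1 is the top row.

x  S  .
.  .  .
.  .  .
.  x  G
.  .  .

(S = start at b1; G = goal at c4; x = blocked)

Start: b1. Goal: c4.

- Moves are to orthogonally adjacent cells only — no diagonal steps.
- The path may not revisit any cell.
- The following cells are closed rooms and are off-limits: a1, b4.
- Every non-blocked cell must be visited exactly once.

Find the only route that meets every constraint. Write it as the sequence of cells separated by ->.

Need to visit all 13 open cells exactly once, starting at b1 and ending at c4.
Cell a2 has only two open neighbours (a3 and b2), so the path must pass straight through it: one of those is the cell it's entered from and the other is where it exits.
Route from b1: right 1 to c1, down 2 to c3, left 1 to b3, up 1 to b2, left 1 to a2, down 3 to a5, right 2 to c5, up 1 to c4 — 12 moves in all.
Check: all 13 open cells covered.

b1 -> c1 -> c2 -> c3 -> b3 -> b2 -> a2 -> a3 -> a4 -> a5 -> b5 -> c5 -> c4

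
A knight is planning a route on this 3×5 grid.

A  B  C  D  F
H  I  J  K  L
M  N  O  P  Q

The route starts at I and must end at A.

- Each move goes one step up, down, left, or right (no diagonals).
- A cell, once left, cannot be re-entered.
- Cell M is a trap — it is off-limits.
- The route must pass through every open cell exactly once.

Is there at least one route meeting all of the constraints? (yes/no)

no

Colour the cells like a checkerboard: each orthogonal step flips colour, so a Hamiltonian route alternates colours. Here there are 7 cells of one colour and 7 of the other, with start on the same colour as the goal — the counts and endpoints can't be arranged into an alternating sequence of length 14, so no Hamiltonian route exists.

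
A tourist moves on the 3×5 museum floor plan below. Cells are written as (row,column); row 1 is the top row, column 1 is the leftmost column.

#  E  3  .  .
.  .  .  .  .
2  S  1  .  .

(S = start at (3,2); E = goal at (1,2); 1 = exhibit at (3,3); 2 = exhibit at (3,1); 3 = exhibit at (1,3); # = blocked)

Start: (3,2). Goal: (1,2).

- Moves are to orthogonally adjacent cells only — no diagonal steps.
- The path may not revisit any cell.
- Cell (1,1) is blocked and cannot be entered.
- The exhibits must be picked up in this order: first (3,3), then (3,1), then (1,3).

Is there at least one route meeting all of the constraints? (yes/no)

Ignoring the required order, 4 revisit-free routes from (3,2) to (1,2) pass through all of (3,3), (3,1), and (1,3); the waypoint orders that occur are (3,1) → (3,3) → (1,3) (4) — never (3,3) → (3,1) → (1,3).

no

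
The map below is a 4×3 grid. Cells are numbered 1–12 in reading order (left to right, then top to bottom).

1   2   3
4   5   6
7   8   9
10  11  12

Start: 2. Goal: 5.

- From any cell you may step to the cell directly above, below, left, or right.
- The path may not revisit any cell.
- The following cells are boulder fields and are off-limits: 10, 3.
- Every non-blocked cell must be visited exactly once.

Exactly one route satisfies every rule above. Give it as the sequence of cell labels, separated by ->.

Need to visit all 10 open cells exactly once, starting at 2 and ending at 5.
Route from 2: left to 1, 2× down (reaching 7), right to 8, down to 11, right to 12, 2× up (reaching 6), left to 5 — 9 moves in all.
Check: all 10 open cells covered.

2 -> 1 -> 4 -> 7 -> 8 -> 11 -> 12 -> 9 -> 6 -> 5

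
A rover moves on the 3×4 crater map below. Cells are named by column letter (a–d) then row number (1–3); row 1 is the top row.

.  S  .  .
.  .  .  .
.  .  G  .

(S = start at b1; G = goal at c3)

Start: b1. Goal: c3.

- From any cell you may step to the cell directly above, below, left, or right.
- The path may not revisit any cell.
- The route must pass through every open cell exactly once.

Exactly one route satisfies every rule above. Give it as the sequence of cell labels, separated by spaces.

b1 a1 a2 a3 b3 b2 c2 c1 d1 d2 d3 c3

Need to visit all 12 open cells exactly once, starting at b1 and ending at c3.
Cell a1 has only two open neighbours (a2 and b1), so the path must pass straight through it: one of those is the cell it's entered from and the other is where it exits.
Route from b1: left 1 to a1, down 2 to a3, right 1 to b3, up 1 to b2, right 1 to c2, up 1 to c1, right 1 to d1, down 2 to d3, left 1 to c3 — 11 moves in all.
Check: all 12 open cells covered.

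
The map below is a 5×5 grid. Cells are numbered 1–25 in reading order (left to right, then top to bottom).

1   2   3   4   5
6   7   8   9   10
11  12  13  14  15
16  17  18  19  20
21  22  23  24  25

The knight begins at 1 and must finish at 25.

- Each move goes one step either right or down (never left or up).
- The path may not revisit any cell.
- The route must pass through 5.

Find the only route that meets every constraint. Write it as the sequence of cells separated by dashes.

1 - 2 - 3 - 4 - 5 - 10 - 15 - 20 - 25

Moves only go right or down, so the column and row indices never decrease.
Route from 1: right 4 to 5, down 4 to 25 — 8 moves in all.
Check: all required cells visited.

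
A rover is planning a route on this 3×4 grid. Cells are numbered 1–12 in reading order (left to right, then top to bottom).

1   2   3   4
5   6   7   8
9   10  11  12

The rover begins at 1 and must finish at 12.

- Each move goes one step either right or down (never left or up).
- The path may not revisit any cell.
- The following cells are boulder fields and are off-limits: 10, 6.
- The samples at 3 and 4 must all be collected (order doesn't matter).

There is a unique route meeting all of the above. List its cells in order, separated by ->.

1 -> 2 -> 3 -> 4 -> 8 -> 12

Moves only go right or down, so the column and row indices never decrease.
Route from 1: right 3 to 4, down 2 to 12 — 5 moves in all.
Check: all required cells visited.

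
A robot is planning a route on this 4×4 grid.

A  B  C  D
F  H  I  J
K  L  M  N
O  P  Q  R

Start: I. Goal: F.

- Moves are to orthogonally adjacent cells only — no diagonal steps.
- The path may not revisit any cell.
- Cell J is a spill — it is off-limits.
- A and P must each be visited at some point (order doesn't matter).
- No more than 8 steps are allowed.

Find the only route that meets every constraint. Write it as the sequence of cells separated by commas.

Any route must reach A and P and still end at F within 8 moves, so the order of the required stops is forced.
Route from I: down 2 to Q, left 1 to P, up 3 to B, left 1 to A, down 1 to F — 8 moves in all.
Check: all required cells visited; 8 ≤ 8 moves.

I, M, Q, P, L, H, B, A, F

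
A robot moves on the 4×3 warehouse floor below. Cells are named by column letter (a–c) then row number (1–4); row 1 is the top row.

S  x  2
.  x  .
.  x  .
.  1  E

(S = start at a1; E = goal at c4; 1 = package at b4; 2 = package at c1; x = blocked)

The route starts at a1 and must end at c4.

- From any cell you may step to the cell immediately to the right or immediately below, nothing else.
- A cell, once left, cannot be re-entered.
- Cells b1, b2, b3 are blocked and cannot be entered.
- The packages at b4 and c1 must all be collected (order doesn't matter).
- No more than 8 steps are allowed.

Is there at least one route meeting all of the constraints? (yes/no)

b4 is below but to the left of c1: going c1 → b4 would need a leftward move and b4 → c1 an upward move, so no right/down-only route can visit both required cells.

no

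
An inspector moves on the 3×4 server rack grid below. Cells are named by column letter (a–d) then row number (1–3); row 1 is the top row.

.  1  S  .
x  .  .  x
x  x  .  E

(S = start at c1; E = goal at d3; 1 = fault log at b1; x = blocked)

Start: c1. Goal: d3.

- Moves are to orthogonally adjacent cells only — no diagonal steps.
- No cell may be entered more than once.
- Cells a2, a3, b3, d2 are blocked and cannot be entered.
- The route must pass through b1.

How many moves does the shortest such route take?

5

Any route passes through b1 somewhere between c1 and d3. Summing Manhattan distances along the two legs (c1 → b1 → d3) gives a lower bound of 1 + 4 = 5 moves.
A route of 5 moves achieves this: c1 → b1 → b2 → c2 → c3 → d3.
Since 5 matches the lower bound, it is optimal.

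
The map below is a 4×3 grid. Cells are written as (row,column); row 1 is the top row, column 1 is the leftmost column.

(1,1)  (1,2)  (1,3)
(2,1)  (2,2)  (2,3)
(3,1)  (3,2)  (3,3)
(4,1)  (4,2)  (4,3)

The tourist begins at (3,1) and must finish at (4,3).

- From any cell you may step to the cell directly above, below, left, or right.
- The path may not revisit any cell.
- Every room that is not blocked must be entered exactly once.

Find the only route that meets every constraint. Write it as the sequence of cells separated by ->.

Need to visit all 12 open cells exactly once, starting at (3,1) and ending at (4,3).
Cell (1,1) has only two open neighbours ((2,1) and (1,2)), so the path must pass straight through it: one of those is the cell it's entered from and the other is where it exits.
Route from (3,1): down 1 to (4,1), right 1 to (4,2), up 2 to (2,2), left 1 to (2,1), up 1 to (1,1), right 2 to (1,3), down 3 to (4,3) — 11 moves in all.
Check: all 12 open cells covered.

(3,1) -> (4,1) -> (4,2) -> (3,2) -> (2,2) -> (2,1) -> (1,1) -> (1,2) -> (1,3) -> (2,3) -> (3,3) -> (4,3)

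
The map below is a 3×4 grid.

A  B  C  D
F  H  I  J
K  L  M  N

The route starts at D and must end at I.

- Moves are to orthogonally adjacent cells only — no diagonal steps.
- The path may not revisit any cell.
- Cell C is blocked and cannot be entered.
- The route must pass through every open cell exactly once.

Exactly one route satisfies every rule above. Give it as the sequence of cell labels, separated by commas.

Need to visit all 11 open cells exactly once, starting at D and ending at I.
Cell A has only two open neighbours (F and B), so the path must pass straight through it: one of those is the cell it's entered from and the other is where it exits.
Route from D: down 2 to N, left 3 to K, up 2 to A, right 1 to B, down 1 to H, right 1 to I — 10 moves in all.
Check: all 11 open cells covered.

D, J, N, M, L, K, F, A, B, H, I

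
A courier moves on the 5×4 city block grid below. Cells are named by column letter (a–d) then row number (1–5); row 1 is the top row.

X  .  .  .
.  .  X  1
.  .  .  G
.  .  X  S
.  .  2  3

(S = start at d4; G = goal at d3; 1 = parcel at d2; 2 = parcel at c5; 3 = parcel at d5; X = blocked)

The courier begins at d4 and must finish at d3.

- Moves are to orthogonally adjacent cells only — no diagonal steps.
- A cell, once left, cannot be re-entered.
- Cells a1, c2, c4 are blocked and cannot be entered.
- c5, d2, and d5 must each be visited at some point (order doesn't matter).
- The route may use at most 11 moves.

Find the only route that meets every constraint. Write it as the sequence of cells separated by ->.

Any route must reach c5, d2, and d5 and still end at d3 within 11 moves, so the order of the required stops is forced.
Route from d4: down to d5, 2× left (reaching b5), 4× up (reaching b1), 2× right (reaching d1), 2× down (reaching d3) — 11 moves in all.
Check: all required cells visited; 11 ≤ 11 moves.

d4 -> d5 -> c5 -> b5 -> b4 -> b3 -> b2 -> b1 -> c1 -> d1 -> d2 -> d3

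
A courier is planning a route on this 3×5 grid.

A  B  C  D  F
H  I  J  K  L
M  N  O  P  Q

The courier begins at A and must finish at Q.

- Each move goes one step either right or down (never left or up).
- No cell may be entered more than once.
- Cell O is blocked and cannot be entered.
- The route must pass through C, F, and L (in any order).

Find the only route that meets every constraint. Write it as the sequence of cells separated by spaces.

A B C D F L Q

Moves only go right or down, so the column and row indices never decrease.
Route from A: right 4 to F, down 2 to Q — 6 moves in all.
Check: all required cells visited.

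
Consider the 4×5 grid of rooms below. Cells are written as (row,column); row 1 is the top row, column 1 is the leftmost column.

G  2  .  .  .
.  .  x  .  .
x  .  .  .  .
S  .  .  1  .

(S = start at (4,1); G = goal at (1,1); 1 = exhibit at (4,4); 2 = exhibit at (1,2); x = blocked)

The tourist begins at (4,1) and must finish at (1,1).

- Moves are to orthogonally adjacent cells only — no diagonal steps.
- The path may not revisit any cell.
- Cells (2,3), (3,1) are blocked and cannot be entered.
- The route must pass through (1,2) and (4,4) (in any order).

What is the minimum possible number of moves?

9

Any route passes through (1,2) and (4,4) in some order between (4,1) and (1,1). Summing Manhattan distances along each leg and taking the cheapest ordering ((4,1) → (4,4) → (1,2) → (1,1)) gives a lower bound of 3 + 5 + 1 = 9 moves.
A route of 9 moves achieves this: (4,1) → (4,2) → (4,3) → (4,4) → (3,4) → (2,4) → (1,4) → (1,3) → (1,2) → (1,1).
Since 9 matches the lower bound, it is optimal.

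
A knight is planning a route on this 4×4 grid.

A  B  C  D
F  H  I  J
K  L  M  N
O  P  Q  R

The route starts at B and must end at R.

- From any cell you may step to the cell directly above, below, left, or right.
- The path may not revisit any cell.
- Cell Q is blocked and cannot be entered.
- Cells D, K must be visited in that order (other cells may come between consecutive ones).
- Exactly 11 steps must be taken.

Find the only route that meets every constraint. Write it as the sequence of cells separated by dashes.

B - C - D - J - I - H - F - K - L - M - N - R

The waypoints must appear in the order D, K, with no cell reused.
Route from B: 2× right (reaching D), down to J, 3× left (reaching F), down to K, 3× right (reaching N), down to R — 11 moves in all.
Check: order respected (D at step 2, K at step 7); 11 moves as required.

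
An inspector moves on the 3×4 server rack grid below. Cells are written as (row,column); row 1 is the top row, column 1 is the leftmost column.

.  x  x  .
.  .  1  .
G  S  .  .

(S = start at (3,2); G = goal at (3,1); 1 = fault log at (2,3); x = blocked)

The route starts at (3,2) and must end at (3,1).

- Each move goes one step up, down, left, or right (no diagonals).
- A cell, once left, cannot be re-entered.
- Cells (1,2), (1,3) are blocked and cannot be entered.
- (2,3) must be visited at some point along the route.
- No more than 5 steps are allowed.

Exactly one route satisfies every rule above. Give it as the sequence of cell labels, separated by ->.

The 5-move cap with required stops at (2,3) leaves no slack for detours.
Route from (3,2): right to (3,3), up to (2,3), 2× left (reaching (2,1)), down to (3,1) — 5 moves in all.
Check: all required cells visited; 5 ≤ 5 moves.

(3,2) -> (3,3) -> (2,3) -> (2,2) -> (2,1) -> (3,1)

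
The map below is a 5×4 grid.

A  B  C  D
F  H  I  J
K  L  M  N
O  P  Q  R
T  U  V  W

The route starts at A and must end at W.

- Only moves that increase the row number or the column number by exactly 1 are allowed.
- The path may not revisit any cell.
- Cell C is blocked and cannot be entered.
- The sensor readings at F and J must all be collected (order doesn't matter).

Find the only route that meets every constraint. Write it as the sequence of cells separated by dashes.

Moves only go right or down, so the column and row indices never decrease.
Route from A: down to F, 3× right (reaching J), 3× down (reaching W) — 7 moves in all.
Check: all required cells visited.

A - F - H - I - J - N - R - W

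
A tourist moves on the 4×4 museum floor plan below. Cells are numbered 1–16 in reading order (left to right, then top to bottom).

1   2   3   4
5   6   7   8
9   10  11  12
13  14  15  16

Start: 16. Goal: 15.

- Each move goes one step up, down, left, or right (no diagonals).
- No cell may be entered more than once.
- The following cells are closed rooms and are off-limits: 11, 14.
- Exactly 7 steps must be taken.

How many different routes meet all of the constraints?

0

Need simple routes of exactly 7 moves from 16 to 15 (Manhattan distance 1, so 3 moves are spent on a detour and 3 undoing it).
No route satisfies every constraint, so the count is 0.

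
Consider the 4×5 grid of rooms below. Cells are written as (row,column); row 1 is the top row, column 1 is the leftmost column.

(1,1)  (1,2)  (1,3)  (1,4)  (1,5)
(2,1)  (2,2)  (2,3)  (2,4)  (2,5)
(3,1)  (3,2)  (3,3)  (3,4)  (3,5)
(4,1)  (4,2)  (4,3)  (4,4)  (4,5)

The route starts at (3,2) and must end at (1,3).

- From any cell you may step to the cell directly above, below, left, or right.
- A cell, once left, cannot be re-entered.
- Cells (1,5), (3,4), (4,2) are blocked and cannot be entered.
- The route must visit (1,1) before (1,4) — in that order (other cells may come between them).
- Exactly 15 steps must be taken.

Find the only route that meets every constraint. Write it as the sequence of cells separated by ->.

(3,2) -> (3,1) -> (2,1) -> (1,1) -> (1,2) -> (2,2) -> (2,3) -> (3,3) -> (4,3) -> (4,4) -> (4,5) -> (3,5) -> (2,5) -> (2,4) -> (1,4) -> (1,3)

The waypoints must appear in the order (1,1), (1,4), with no cell reused.
Route from (3,2): left to (3,1), 2× up (reaching (1,1)), right to (1,2), down to (2,2), right to (2,3), 2× down (reaching (4,3)), 2× right (reaching (4,5)), 2× up (reaching (2,5)), left to (2,4), up to (1,4), left to (1,3) — 15 moves in all.
Check: order respected ((1,1) at step 3, (1,4) at step 14); 15 moves as required.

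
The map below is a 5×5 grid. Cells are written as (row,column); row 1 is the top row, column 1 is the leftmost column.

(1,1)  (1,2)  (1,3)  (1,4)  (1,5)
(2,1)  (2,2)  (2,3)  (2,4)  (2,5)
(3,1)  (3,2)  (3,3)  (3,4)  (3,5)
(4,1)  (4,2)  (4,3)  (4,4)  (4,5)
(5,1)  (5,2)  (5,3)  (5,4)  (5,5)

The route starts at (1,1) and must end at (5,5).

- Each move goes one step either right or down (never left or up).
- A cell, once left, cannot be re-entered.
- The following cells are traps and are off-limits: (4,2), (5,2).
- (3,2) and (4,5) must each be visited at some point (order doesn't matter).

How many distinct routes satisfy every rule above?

9

A right/down-only route from (1,1) to (5,5) makes exactly 4 down-moves and 4 right-moves in some order.
With no other constraints that would be C(8,4) = 70 routes.
A monotone route can only reach the required cells in the order (3,2), (4,5), so split there and multiply the segment counts (each segment already excludes blocked cells): (1,1)→(3,2): 3; (3,2)→(4,5): 3; (4,5)→(5,5): 1; product = 9.
That gives 9 routes.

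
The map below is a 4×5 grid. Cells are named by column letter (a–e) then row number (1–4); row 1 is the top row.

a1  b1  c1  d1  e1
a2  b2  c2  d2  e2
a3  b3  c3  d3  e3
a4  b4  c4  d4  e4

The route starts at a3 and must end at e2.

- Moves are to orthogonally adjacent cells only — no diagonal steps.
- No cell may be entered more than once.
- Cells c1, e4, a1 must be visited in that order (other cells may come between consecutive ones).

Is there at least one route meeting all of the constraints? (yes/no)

no

Ignoring the required order, 77 revisit-free routes from a3 to e2 pass through all of c1, e4, and a1; the waypoint orders that occur are a1 → c1 → e4 (60); e4 → a1 → c1 (13); a1 → e4 → c1 (4) — never c1 → e4 → a1.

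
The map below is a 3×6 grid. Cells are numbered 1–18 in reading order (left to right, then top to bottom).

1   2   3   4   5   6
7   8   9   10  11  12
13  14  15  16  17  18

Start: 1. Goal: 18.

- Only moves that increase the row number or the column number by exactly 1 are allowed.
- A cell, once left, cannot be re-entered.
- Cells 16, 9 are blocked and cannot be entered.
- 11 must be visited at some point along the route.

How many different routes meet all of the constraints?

4

A right/down-only route from 1 to 18 makes exactly 2 down-moves and 5 right-moves in some order.
With no other constraints that would be C(7,2) = 21 routes.
Split at 11 and multiply the segment counts (each segment already excludes blocked cells): 1→11: 2; 11→18: 2; product = 4.
That gives 4 routes.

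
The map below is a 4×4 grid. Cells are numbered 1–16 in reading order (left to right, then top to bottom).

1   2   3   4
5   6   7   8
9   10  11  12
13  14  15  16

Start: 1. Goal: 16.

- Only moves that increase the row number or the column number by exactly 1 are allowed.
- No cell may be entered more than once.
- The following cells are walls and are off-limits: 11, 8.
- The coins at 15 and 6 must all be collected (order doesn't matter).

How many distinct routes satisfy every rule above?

2

A right/down-only route from 1 to 16 makes exactly 3 down-moves and 3 right-moves in some order.
With no other constraints that would be C(6,3) = 20 routes.
A monotone route can only reach the required cells in the order 6, 15, so split there and multiply the segment counts (each segment already excludes blocked cells): 1→6: 2; 6→15: 1; 15→16: 1; product = 2.
That gives 2 routes.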